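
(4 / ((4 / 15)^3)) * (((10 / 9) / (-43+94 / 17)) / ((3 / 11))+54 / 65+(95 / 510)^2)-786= -7379921597 / 11781952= -626.38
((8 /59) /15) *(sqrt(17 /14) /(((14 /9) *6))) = 0.00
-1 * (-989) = 989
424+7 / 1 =431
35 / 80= 7 / 16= 0.44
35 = 35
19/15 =1.27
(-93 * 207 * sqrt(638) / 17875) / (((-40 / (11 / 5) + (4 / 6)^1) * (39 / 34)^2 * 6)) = 2139 * sqrt(638) / 274625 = 0.20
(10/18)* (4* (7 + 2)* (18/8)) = 45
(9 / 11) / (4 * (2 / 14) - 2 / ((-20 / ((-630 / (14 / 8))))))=-63 / 2728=-0.02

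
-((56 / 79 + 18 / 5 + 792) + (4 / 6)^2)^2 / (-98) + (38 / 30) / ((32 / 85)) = 128431767155449 / 19816423200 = 6481.08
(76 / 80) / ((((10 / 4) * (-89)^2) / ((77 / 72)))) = 1463 / 28515600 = 0.00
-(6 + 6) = -12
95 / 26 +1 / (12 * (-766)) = 436607 / 119496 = 3.65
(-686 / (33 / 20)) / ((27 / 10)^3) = -13720000 / 649539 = -21.12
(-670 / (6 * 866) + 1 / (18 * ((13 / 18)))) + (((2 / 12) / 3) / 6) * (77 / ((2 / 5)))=2103913 / 1215864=1.73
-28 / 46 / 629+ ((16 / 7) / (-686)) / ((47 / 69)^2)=-625272422 / 76730204803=-0.01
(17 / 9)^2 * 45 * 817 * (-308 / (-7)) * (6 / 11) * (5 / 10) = 4722260 / 3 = 1574086.67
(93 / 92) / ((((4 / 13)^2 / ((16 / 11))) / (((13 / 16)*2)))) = 204321 / 8096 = 25.24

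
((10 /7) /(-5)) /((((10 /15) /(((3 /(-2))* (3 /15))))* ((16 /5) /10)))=45 /112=0.40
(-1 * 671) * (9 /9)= -671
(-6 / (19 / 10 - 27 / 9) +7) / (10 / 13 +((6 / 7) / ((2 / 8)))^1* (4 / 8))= 12467 / 2486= 5.01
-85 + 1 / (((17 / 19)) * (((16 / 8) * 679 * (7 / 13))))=-13735923 / 161602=-85.00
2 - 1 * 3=-1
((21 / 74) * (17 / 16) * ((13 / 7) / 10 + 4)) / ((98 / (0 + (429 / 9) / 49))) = 712283 / 56855680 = 0.01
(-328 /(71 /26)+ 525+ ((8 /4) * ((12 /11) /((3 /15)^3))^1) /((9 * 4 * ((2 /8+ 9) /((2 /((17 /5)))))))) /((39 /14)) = 8363760706 /57476133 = 145.52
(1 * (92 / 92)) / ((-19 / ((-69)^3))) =328509 / 19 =17289.95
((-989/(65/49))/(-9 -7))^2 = 2348468521/1081600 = 2171.29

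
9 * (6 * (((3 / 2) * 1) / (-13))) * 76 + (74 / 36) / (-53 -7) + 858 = 5397359 / 14040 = 384.43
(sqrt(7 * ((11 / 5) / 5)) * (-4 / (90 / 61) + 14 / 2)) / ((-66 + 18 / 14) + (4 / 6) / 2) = -1351 * sqrt(77) / 101400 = -0.12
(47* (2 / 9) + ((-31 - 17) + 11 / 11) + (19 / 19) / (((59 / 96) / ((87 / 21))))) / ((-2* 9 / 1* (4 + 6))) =0.17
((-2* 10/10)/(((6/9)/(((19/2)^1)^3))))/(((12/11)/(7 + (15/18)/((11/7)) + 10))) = -41332.62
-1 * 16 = -16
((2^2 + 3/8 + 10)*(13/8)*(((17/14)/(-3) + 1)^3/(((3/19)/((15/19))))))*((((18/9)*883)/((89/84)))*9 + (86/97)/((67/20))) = 31669990883984375/85706628336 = 369516.24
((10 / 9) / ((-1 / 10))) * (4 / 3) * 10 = -148.15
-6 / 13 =-0.46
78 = 78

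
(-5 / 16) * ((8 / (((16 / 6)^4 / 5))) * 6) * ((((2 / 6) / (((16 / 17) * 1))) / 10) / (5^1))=-0.01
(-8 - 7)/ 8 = -15/ 8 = -1.88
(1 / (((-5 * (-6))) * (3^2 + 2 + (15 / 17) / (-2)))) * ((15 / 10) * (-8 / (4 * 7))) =-17 / 12565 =-0.00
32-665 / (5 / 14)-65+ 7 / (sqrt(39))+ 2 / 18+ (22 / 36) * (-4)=-1896.21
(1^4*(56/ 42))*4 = 16/ 3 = 5.33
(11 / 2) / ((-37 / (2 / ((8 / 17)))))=-187 / 296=-0.63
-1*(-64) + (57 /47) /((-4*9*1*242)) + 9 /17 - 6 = 135805237 /2320296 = 58.53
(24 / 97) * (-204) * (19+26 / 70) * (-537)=1782565056 / 3395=525055.98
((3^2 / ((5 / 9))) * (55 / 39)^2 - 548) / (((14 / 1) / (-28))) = 1031.56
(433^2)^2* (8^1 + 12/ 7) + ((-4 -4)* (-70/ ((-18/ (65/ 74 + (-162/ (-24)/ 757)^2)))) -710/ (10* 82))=341477786861.52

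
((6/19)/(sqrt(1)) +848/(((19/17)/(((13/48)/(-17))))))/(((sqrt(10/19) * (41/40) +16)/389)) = -668208640/2329677 +42807116 * sqrt(190)/44263863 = -273.49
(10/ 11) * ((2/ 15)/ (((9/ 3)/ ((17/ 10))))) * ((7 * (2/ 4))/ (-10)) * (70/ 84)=-0.02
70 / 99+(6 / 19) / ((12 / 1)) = 2759 / 3762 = 0.73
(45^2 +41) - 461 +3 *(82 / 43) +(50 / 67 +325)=5578962 / 2881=1936.47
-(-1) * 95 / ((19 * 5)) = 1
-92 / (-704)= 23 / 176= 0.13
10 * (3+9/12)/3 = 25/2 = 12.50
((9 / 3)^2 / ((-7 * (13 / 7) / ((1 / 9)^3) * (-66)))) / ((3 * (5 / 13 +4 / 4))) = 1 / 288684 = 0.00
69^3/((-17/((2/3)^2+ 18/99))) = -2263062/187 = -12101.94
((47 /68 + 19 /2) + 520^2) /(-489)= -18387893 /33252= -552.99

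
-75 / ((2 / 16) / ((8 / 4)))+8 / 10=-5996 / 5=-1199.20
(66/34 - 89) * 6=-8880/17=-522.35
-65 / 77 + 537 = 41284 / 77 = 536.16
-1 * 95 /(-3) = 95 /3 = 31.67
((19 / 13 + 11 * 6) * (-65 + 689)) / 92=10524 / 23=457.57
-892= -892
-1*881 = -881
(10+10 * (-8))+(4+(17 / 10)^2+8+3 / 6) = -5461 / 100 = -54.61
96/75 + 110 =2782/25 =111.28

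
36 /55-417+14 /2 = -22514 /55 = -409.35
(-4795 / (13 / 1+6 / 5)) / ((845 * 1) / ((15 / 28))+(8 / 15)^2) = -5394375 / 25202444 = -0.21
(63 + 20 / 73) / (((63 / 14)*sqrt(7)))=9238*sqrt(7) / 4599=5.31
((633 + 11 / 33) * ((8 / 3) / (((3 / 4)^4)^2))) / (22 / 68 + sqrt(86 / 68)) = -372559052800 / 79184709 + 33869004800 * sqrt(1462) / 79184709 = 11649.47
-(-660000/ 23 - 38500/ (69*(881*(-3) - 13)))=1314710375/ 45816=28695.44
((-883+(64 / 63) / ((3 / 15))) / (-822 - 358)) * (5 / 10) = 55309 / 148680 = 0.37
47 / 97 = 0.48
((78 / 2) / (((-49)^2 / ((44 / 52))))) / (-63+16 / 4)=-33 / 141659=-0.00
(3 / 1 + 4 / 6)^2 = 121 / 9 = 13.44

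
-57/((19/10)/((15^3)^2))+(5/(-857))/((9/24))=-878558906290/2571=-341718750.02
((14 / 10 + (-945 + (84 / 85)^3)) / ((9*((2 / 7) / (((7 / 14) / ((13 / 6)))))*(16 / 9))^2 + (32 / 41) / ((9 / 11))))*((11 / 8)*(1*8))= -26.36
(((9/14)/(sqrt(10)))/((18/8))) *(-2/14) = -sqrt(10)/245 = -0.01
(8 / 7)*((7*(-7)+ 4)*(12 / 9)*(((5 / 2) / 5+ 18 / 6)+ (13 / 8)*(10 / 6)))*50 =-149000 / 7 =-21285.71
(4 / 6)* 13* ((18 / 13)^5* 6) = 7558272 / 28561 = 264.64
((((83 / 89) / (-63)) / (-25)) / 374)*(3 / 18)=83 / 314552700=0.00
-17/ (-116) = 17/ 116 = 0.15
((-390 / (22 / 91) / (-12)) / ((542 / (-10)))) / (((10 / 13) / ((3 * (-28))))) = 1614795 / 5962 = 270.85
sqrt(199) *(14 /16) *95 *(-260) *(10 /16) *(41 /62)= -8861125 *sqrt(199) /992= -126009.63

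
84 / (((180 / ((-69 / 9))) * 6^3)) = -161 / 9720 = -0.02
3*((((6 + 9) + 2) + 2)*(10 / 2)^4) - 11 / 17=605614 / 17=35624.35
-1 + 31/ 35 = -4/ 35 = -0.11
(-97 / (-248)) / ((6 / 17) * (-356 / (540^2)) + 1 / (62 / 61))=10017675 / 25188064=0.40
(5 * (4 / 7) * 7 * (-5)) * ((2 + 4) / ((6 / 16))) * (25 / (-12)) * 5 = 16666.67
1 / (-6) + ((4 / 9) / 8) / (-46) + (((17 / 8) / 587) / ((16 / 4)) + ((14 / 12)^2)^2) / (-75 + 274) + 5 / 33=-0.01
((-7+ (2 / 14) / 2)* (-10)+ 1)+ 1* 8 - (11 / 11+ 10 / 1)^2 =-299 / 7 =-42.71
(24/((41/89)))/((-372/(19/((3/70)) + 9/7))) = -1661986/26691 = -62.27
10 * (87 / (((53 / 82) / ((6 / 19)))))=428040 / 1007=425.06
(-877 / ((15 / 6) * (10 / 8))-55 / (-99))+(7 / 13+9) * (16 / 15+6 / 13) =-10095931 / 38025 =-265.51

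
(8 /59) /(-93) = -8 /5487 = -0.00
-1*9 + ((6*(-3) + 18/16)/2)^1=-279/16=-17.44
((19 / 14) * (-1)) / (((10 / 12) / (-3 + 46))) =-2451 / 35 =-70.03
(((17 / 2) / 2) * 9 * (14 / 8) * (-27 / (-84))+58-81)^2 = 2.20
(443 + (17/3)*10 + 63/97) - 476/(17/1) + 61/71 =473.18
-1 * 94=-94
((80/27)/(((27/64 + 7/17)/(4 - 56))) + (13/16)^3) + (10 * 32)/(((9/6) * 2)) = -7785613987/100306944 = -77.62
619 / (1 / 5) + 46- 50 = 3091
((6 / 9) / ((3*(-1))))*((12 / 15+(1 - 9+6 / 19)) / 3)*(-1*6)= -872 / 285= -3.06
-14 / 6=-7 / 3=-2.33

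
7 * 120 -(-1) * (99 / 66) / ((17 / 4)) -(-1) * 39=14949 / 17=879.35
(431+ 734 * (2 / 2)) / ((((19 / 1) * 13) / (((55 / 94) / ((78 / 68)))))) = 1089275 / 452751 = 2.41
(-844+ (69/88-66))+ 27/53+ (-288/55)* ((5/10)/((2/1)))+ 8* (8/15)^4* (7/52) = -253910979769/279045000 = -909.93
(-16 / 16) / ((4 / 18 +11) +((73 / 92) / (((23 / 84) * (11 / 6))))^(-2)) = -84603204 / 983296717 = -0.09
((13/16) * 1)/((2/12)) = 39/8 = 4.88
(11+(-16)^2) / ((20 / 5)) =267 / 4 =66.75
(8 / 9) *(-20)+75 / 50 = -16.28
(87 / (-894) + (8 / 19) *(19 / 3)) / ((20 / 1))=2297 / 17880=0.13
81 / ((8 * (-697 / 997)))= -80757 / 5576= -14.48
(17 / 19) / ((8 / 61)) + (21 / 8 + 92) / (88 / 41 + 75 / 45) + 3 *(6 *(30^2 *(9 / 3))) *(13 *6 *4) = 540478228531 / 35644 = 15163231.64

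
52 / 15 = 3.47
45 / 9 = 5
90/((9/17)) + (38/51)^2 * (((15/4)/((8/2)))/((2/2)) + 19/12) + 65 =7378501/31212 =236.40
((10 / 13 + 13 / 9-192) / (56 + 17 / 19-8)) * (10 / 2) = -2109475 / 108693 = -19.41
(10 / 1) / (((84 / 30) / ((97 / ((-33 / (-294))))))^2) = 115260250 / 121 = 952564.05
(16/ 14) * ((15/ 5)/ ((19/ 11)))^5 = 313083144/ 17332693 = 18.06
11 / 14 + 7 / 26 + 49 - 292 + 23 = -19924 / 91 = -218.95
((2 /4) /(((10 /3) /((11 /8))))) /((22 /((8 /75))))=1 /1000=0.00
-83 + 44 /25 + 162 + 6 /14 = 14208 /175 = 81.19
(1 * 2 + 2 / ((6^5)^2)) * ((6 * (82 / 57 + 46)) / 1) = 10218783913 / 17950896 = 569.26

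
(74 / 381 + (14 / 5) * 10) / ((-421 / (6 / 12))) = -5371 / 160401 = -0.03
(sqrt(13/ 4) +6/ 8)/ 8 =3/ 32 +sqrt(13)/ 16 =0.32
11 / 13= 0.85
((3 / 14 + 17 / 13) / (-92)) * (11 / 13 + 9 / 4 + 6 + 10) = -0.32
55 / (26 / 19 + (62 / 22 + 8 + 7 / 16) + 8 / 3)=551760 / 153397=3.60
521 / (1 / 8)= 4168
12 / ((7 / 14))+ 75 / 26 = 699 / 26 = 26.88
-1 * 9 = -9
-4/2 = -2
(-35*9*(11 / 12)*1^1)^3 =-1540798875 / 64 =-24074982.42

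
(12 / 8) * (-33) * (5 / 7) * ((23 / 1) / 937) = -11385 / 13118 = -0.87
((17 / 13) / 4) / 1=17 / 52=0.33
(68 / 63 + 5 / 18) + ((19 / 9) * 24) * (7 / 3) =15067 / 126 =119.58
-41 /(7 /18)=-738 /7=-105.43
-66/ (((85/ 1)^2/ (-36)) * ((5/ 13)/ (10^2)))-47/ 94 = 245659/ 2890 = 85.00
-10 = -10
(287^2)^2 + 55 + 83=6784652299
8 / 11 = 0.73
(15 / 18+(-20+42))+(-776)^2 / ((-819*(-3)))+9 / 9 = 1321469 / 4914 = 268.92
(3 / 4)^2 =9 / 16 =0.56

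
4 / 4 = 1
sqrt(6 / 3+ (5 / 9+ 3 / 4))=sqrt(119) / 6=1.82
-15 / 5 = -3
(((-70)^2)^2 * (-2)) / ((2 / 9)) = -216090000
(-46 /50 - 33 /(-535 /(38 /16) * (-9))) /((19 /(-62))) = 1863379 /609900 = 3.06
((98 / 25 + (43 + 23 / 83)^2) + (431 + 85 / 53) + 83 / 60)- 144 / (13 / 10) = 2200.05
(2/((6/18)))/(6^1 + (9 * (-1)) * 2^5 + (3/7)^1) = -14/657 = -0.02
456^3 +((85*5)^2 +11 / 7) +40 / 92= 15294910324 / 161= 94999443.01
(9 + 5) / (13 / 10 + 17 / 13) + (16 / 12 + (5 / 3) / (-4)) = 2841 / 452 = 6.29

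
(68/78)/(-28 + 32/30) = -85/2626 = -0.03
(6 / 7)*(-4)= -24 / 7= -3.43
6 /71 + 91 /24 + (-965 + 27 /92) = -37656863 /39192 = -960.83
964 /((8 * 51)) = 241 /102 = 2.36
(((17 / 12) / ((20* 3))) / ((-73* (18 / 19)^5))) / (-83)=42093683 / 8243202608640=0.00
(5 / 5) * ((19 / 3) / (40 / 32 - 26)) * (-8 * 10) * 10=60800 / 297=204.71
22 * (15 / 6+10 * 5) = 1155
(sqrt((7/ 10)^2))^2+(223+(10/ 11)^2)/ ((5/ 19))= 851.03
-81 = -81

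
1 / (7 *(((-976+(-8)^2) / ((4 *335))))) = -335 / 1596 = -0.21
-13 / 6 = -2.17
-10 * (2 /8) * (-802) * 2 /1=4010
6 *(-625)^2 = 2343750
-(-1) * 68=68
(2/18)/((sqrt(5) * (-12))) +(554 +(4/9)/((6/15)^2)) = 5011/9-sqrt(5)/540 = 556.77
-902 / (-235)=902 / 235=3.84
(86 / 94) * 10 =430 / 47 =9.15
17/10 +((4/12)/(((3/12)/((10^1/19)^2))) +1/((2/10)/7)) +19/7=3015997/75810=39.78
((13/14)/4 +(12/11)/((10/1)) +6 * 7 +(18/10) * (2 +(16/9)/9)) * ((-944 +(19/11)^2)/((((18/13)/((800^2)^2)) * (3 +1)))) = -2431532304631040000000/754677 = -3221950986489637.29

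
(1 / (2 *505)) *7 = 7 / 1010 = 0.01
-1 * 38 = -38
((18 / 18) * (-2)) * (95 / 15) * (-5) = 63.33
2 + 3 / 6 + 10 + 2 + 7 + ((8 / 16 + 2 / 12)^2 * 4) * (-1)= 355 / 18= 19.72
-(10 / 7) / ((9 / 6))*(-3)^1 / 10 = 2 / 7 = 0.29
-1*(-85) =85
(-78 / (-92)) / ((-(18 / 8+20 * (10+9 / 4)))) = -78 / 22747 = -0.00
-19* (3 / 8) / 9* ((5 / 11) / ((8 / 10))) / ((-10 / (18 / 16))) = 285 / 5632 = 0.05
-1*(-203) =203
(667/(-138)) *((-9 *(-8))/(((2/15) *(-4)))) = 1305/2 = 652.50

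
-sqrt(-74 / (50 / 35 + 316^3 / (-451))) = -sqrt(12900208527129) / 110438481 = -0.03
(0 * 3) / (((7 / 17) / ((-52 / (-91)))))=0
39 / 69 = 13 / 23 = 0.57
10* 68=680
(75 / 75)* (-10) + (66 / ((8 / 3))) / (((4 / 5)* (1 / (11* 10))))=27145 / 8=3393.12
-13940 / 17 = -820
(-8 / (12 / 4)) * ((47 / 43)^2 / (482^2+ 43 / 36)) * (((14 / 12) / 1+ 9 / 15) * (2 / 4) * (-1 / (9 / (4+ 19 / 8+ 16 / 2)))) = 2692771 / 139180448187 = 0.00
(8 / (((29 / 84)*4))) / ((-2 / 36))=-3024 / 29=-104.28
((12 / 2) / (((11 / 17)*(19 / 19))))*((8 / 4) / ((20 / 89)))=4539 / 55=82.53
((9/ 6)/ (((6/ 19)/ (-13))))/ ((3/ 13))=-267.58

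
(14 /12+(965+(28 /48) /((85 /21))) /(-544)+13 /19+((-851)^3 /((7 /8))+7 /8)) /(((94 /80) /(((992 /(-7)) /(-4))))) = -1611361685522216821 /75874638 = -21237158133.42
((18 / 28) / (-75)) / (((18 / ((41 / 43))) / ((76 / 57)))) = -41 / 67725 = -0.00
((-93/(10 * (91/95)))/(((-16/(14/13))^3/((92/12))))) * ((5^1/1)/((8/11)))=36509165/233971712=0.16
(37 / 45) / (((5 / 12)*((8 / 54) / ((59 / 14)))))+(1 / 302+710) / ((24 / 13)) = 440.72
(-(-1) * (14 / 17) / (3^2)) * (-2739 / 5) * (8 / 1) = -102256 / 255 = -401.00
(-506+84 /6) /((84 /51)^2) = -35547 /196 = -181.36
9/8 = 1.12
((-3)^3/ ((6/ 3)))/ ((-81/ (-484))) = -242/ 3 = -80.67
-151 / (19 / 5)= -755 / 19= -39.74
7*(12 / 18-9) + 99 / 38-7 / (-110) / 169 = -29525368 / 529815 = -55.73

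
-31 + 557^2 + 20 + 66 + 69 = 310373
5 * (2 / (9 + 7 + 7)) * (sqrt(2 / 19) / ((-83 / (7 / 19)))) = -0.00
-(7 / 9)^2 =-49 / 81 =-0.60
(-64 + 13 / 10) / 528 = -19 / 160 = -0.12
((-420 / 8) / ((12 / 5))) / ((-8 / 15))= 2625 / 64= 41.02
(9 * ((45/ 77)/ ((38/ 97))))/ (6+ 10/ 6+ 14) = 0.62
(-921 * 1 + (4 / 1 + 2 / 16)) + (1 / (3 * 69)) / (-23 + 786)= -1158497227 / 1263528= -916.87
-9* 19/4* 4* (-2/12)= 57/2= 28.50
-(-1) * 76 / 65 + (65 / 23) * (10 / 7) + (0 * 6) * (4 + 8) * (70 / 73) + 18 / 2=148671 / 10465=14.21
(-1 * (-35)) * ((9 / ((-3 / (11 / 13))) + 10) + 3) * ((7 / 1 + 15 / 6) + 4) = 64260 / 13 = 4943.08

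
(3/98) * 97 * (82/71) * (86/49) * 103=105684798/170471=619.96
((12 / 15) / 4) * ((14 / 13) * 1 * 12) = 168 / 65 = 2.58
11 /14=0.79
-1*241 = -241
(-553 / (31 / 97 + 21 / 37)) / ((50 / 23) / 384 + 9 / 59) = -32319131628 / 8202581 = -3940.12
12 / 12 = 1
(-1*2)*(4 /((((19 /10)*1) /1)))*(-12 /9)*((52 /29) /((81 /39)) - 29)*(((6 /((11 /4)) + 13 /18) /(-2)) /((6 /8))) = 4053704000 /13255407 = 305.82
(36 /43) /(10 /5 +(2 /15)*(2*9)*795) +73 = 2997763 /41065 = 73.00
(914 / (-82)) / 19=-457 / 779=-0.59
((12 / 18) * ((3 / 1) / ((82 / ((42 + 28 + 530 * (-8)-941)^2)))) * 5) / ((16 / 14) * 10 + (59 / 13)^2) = 154513528715 / 1553367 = 99470.07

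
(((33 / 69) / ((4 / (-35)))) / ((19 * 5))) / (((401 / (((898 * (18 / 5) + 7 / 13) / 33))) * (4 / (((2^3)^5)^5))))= -3473699588118426539693965312 / 34171215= -101655723629330316165.05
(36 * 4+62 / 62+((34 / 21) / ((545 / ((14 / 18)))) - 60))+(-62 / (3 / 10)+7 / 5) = -353938 / 2943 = -120.26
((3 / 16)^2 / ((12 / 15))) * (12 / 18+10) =15 / 32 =0.47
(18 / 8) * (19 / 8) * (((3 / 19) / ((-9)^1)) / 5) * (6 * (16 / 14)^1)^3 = -10368 / 1715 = -6.05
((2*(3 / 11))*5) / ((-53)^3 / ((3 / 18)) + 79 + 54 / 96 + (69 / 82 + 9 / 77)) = -27552 / 9023276575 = -0.00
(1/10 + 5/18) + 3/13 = 356/585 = 0.61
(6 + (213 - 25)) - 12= 182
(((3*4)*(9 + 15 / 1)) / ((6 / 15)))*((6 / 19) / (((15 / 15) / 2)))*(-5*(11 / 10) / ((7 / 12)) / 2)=-285120 / 133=-2143.76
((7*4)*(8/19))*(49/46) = 5488/437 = 12.56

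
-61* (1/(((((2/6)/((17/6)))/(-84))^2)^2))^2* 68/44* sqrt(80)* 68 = -19051683348186308882179805184* sqrt(5)/11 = -3872805368395034668904243000.00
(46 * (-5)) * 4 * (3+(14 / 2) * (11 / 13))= -8209.23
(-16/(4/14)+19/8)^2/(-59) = -184041/3776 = -48.74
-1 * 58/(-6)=29/3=9.67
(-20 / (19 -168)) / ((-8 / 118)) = -295 / 149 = -1.98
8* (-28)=-224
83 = 83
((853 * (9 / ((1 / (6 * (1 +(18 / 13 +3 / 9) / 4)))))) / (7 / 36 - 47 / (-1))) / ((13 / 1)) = 30815478 / 287131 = 107.32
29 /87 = 1 /3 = 0.33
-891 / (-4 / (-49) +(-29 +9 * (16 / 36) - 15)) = 14553 / 652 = 22.32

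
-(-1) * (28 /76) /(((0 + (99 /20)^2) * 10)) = 280 /186219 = 0.00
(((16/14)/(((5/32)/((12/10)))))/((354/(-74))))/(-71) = 18944/733075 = 0.03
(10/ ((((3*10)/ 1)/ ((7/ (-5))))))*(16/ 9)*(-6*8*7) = 12544/ 45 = 278.76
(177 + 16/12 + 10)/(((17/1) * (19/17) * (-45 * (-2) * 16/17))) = 1921/16416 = 0.12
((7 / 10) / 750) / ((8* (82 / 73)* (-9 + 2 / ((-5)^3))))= -73 / 6336960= -0.00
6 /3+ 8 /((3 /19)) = 158 /3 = 52.67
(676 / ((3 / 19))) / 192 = 3211 / 144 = 22.30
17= 17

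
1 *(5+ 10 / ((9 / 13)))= 175 / 9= 19.44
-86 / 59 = -1.46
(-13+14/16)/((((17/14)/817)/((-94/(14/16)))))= 14898812/17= 876400.71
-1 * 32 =-32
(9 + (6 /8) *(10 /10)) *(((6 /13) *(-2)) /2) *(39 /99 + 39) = -1950 /11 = -177.27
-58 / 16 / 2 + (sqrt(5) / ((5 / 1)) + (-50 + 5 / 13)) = -10697 / 208 + sqrt(5) / 5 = -50.98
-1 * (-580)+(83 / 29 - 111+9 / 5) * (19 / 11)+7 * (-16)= 453499 / 1595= 284.33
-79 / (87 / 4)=-3.63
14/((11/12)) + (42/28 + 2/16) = 1487/88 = 16.90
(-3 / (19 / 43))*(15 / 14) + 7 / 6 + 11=1952 / 399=4.89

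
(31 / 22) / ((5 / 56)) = 868 / 55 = 15.78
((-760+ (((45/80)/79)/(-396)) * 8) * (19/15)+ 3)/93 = -100074059/9698040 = -10.32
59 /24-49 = -1117 /24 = -46.54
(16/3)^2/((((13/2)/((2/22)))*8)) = 64/1287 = 0.05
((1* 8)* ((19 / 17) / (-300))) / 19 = -2 / 1275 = -0.00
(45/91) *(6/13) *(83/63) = 2490/8281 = 0.30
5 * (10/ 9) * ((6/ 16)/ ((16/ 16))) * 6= 25/ 2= 12.50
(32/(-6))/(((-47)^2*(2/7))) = -56/6627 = -0.01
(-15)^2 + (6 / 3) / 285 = 64127 / 285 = 225.01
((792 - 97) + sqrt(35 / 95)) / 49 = sqrt(133) / 931 + 695 / 49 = 14.20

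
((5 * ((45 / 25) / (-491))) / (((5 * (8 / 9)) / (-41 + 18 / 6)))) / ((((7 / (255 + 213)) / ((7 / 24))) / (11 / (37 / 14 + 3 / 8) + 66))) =5434209 / 25532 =212.84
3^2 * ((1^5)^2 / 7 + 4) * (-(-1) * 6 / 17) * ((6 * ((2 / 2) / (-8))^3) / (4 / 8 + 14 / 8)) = -261 / 3808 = -0.07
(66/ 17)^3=58.52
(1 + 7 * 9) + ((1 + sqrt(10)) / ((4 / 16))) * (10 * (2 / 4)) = 20 * sqrt(10) + 84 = 147.25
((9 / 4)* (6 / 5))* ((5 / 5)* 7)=189 / 10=18.90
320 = 320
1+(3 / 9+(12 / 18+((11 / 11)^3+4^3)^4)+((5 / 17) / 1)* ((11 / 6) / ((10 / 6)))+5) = 606921499 / 34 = 17850632.32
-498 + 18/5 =-494.40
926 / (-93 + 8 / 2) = -926 / 89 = -10.40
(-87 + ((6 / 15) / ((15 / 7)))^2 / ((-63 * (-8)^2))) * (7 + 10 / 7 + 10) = -3030210301 / 1890000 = -1603.29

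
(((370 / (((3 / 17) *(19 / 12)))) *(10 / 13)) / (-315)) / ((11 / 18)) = -100640 / 19019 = -5.29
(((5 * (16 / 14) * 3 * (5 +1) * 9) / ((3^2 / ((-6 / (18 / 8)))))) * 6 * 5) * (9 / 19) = -3897.74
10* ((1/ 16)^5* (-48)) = -15/ 32768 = -0.00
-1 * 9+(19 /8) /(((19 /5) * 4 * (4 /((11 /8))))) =-9161 /1024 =-8.95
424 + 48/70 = 14864/35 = 424.69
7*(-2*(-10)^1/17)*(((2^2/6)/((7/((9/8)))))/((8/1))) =0.11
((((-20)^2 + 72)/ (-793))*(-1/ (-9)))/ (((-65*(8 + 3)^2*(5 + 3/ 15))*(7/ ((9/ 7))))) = 0.00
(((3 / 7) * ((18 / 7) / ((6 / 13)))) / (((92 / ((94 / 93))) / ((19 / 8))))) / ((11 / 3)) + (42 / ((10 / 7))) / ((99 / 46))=1261535183 / 92233680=13.68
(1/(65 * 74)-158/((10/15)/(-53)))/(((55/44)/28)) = 3383431016/12025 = 281366.40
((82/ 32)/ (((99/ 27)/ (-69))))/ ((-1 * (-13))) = -8487/ 2288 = -3.71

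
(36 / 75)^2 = 144 / 625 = 0.23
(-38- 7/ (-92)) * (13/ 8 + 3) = -129093/ 736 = -175.40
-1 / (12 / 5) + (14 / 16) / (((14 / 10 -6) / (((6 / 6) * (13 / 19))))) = -5735 / 10488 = -0.55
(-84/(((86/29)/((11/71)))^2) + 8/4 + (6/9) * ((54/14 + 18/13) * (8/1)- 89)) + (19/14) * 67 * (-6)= -209083842466/363511551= -575.18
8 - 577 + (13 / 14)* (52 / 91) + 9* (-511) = -253206 / 49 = -5167.47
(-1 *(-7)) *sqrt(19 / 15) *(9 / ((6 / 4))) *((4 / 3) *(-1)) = -56 *sqrt(285) / 15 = -63.03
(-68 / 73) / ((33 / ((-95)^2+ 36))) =-616148 / 2409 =-255.77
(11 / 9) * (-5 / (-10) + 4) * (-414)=-2277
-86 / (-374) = 43 / 187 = 0.23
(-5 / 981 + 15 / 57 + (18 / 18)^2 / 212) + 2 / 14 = 11219981 / 27660276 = 0.41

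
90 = 90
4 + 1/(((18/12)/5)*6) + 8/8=50/9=5.56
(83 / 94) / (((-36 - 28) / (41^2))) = -139523 / 6016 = -23.19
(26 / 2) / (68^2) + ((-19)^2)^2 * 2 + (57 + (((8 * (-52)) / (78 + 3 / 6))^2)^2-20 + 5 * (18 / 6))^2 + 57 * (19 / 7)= 11560414874994934895460175051 / 11948491657951371027568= 967520.86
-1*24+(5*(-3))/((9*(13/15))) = -337/13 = -25.92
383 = 383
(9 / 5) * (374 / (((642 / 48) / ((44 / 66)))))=17952 / 535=33.56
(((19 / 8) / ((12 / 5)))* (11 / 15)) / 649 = 19 / 16992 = 0.00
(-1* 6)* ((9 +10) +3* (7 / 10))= -126.60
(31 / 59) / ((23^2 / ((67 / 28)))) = 2077 / 873908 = 0.00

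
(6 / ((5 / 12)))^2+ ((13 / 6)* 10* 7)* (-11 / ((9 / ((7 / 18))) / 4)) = -492038 / 6075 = -80.99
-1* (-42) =42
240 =240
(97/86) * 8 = 388/43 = 9.02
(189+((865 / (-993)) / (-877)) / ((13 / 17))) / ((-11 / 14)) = -29956082548 / 124533123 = -240.55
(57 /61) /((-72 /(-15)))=95 /488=0.19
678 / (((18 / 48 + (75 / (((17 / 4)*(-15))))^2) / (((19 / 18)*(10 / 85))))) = 47.86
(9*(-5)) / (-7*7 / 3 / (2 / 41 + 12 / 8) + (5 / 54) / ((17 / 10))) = 2623185 / 611579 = 4.29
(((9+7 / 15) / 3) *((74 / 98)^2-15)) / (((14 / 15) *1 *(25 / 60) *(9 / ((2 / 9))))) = -19678928 / 6806835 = -2.89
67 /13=5.15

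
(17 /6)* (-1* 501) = -2839 /2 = -1419.50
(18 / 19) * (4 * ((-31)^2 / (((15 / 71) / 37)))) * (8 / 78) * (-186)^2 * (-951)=-2152151730251.97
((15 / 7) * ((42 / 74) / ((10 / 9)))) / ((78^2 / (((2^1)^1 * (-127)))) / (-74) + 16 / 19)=195453 / 208166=0.94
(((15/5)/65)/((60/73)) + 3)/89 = 3973/115700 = 0.03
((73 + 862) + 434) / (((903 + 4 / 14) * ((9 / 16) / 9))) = 153328 / 6323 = 24.25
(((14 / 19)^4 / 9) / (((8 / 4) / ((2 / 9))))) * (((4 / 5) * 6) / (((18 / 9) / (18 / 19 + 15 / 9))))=22895936 / 1002820095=0.02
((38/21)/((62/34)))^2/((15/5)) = 417316/1271403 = 0.33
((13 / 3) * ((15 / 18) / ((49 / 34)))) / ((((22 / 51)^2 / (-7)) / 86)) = -13731835 / 1694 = -8106.16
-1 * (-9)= 9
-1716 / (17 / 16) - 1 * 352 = -33440 / 17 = -1967.06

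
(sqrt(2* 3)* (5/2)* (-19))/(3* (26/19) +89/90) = -81225* sqrt(6)/8711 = -22.84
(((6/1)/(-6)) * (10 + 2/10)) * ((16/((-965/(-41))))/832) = -2091/250900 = -0.01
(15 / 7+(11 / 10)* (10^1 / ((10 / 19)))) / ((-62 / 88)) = -35486 / 1085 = -32.71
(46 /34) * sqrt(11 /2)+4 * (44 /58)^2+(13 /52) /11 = 86025 /37004+23 * sqrt(22) /34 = 5.50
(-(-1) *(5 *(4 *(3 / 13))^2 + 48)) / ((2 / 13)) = 4416 / 13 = 339.69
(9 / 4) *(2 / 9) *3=1.50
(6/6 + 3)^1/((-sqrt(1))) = -4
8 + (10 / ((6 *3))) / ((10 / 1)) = 145 / 18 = 8.06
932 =932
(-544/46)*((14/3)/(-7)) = 544/69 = 7.88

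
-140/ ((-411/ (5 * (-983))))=-688100/ 411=-1674.21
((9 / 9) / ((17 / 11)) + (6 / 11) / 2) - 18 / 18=-15 / 187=-0.08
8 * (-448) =-3584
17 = 17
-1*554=-554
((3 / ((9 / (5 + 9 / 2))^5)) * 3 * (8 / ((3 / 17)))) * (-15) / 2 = -210468415 / 52488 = -4009.84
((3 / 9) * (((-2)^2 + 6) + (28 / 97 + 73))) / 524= 2693 / 50828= 0.05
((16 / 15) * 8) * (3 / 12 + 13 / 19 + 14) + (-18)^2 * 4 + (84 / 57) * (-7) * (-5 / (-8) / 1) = 161537 / 114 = 1416.99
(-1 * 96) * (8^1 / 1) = -768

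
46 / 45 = 1.02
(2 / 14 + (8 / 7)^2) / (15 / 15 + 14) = 0.10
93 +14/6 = 286/3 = 95.33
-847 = -847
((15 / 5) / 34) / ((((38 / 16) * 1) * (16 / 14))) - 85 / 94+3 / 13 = -126499 / 197353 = -0.64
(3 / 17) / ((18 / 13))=13 / 102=0.13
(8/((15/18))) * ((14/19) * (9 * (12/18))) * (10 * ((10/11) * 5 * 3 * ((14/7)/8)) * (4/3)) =403200/209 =1929.19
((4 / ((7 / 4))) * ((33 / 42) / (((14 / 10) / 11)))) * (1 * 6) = 29040 / 343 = 84.66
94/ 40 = 47/ 20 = 2.35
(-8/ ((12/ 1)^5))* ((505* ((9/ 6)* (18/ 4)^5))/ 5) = -73629/ 8192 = -8.99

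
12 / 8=1.50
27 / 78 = 9 / 26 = 0.35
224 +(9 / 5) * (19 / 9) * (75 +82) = 4103 / 5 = 820.60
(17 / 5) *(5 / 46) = 17 / 46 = 0.37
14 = 14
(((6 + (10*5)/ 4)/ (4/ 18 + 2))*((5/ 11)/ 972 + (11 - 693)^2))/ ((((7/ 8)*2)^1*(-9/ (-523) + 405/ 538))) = 25887099488000647/ 9008598060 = 2873599.12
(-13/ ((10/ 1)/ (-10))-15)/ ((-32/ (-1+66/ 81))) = -5/ 432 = -0.01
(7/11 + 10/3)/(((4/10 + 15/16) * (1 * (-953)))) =-10480/3365043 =-0.00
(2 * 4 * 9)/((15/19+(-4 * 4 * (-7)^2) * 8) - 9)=-342/29831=-0.01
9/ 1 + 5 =14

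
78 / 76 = 39 / 38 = 1.03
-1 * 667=-667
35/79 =0.44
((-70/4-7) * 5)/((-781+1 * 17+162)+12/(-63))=5145/25292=0.20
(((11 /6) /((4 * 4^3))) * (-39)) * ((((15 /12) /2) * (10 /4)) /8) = -3575 /65536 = -0.05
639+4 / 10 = 3197 / 5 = 639.40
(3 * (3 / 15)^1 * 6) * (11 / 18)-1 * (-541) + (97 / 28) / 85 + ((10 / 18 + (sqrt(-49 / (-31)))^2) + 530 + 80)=767193407 / 664020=1155.38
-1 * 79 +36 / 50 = -1957 / 25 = -78.28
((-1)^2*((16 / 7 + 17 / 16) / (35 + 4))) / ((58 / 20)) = 625 / 21112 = 0.03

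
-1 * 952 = -952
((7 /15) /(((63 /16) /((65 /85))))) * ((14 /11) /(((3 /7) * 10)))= 10192 /378675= 0.03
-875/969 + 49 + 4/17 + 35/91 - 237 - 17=-2585951/12597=-205.28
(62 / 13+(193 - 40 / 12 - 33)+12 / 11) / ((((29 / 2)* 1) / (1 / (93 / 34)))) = 4.10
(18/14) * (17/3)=51/7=7.29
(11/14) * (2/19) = 11/133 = 0.08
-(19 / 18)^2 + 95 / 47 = 13813 / 15228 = 0.91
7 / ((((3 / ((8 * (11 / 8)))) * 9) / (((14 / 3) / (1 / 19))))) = 20482 / 81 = 252.86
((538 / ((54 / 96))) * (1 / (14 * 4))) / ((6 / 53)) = 28514 / 189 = 150.87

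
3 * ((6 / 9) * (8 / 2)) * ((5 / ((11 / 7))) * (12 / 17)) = 3360 / 187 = 17.97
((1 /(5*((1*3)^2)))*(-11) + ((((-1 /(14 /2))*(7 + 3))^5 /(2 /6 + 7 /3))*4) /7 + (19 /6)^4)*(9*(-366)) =-4605641558369 /14117880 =-326227.56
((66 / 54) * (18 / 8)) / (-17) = -11 / 68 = -0.16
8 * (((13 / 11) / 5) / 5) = 104 / 275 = 0.38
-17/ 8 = -2.12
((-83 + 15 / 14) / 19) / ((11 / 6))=-3441 / 1463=-2.35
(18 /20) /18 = 0.05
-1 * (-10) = 10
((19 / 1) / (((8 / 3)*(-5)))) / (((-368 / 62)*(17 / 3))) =0.04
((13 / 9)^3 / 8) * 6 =2197 / 972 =2.26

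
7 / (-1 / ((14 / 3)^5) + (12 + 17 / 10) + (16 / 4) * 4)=18823840 / 79865649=0.24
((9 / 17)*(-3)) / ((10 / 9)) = -243 / 170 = -1.43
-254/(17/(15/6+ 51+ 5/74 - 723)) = 370078/37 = 10002.11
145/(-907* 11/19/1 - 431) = -2755/18166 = -0.15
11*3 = 33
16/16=1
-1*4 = -4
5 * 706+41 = 3571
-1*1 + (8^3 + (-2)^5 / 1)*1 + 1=480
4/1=4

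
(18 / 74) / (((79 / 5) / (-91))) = -4095 / 2923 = -1.40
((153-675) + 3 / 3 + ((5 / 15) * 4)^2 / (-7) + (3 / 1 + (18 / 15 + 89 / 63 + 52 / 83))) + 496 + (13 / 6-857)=-45693517 / 52290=-873.85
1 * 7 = 7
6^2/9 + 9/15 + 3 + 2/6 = 119/15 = 7.93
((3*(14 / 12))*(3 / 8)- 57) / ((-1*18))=99 / 32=3.09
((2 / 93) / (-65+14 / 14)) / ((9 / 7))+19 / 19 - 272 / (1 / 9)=-65540455 / 26784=-2447.00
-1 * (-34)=34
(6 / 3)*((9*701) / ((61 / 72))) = 908496 / 61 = 14893.38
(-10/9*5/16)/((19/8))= -25/171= -0.15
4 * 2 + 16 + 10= 34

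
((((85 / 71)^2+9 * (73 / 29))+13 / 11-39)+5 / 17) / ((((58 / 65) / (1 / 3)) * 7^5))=-23874163235 / 79945817941374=-0.00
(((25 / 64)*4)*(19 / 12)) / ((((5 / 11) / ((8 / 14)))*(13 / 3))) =1045 / 1456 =0.72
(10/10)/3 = 1/3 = 0.33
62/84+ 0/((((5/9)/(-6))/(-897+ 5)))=31/42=0.74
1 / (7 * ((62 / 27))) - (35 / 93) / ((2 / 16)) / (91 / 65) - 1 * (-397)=514175 / 1302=394.91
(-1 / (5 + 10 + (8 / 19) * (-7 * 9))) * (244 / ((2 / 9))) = 6954 / 73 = 95.26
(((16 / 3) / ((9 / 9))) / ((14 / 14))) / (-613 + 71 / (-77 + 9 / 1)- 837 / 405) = -5440 / 628433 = -0.01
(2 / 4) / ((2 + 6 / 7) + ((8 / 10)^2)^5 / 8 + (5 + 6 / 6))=68359375 / 1212772508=0.06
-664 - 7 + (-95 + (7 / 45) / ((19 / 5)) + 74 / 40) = -2613253 / 3420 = -764.11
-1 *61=-61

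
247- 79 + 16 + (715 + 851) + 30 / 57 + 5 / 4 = 133135 / 76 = 1751.78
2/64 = 1/32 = 0.03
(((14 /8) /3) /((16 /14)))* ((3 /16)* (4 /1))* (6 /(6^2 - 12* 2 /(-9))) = 441 /7424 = 0.06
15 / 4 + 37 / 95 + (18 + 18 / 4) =10123 / 380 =26.64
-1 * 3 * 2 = -6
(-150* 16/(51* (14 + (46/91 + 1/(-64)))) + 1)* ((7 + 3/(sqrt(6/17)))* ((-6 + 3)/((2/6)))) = 29021283* sqrt(102)/2869226 + 203148981/1434613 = 243.76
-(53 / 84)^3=-148877 / 592704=-0.25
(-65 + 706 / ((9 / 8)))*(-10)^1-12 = -50738 / 9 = -5637.56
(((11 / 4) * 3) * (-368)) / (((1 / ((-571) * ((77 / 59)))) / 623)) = 83160414876 / 59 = 1409498557.22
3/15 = 0.20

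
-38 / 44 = -19 / 22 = -0.86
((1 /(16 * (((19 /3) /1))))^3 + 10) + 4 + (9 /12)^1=414393371 /28094464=14.75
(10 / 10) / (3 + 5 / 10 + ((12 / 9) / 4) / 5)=30 / 107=0.28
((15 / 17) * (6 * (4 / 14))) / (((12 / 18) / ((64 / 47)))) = 17280 / 5593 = 3.09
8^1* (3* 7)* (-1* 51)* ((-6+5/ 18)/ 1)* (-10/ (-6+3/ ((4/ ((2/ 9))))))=84048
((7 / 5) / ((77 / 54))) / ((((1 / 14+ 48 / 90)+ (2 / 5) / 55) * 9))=0.18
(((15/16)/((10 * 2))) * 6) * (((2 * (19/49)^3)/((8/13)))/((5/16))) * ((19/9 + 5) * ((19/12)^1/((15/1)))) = 3388346/26471025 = 0.13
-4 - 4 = -8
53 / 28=1.89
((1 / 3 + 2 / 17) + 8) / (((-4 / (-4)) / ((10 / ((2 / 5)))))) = 10775 / 51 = 211.27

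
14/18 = 7/9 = 0.78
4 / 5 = 0.80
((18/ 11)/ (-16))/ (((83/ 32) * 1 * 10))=-18/ 4565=-0.00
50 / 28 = 25 / 14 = 1.79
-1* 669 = -669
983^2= 966289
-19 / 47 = -0.40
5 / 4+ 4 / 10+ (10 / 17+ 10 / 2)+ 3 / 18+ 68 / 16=2972 / 255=11.65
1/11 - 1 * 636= -6995/11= -635.91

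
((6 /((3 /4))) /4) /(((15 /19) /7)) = 266 /15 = 17.73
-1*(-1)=1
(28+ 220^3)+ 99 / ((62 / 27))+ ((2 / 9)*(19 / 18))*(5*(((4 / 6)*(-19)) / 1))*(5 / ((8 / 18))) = 8912295634 / 837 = 10647903.98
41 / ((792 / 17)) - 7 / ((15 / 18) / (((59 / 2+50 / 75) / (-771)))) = 1230133 / 1017720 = 1.21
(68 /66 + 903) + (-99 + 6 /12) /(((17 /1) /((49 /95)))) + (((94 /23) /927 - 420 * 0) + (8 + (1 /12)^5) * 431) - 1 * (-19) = 45742921109514443 /10472165637120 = 4368.05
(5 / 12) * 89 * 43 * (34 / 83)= 325295 / 498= 653.20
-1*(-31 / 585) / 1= 31 / 585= 0.05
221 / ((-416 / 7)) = -119 / 32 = -3.72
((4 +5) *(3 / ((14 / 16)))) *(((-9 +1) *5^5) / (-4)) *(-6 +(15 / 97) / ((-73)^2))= -4186975050000 / 3618391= -1157137.26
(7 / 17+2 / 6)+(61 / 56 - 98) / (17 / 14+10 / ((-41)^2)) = -460897153 / 5858268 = -78.67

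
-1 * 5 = -5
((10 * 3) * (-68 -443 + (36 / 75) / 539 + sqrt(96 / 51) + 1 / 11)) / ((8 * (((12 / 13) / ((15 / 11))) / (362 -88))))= -4597977423 / 5929 + 133575 * sqrt(34) / 374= -773423.86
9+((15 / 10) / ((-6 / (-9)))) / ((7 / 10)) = 171 / 14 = 12.21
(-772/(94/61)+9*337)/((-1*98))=-119005/4606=-25.84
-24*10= -240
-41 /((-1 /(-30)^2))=36900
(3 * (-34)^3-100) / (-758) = 59006 / 379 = 155.69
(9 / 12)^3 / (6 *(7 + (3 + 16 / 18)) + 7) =0.01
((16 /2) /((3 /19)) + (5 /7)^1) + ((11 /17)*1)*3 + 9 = 22249 /357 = 62.32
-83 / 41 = -2.02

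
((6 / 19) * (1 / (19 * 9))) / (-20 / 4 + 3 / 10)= -20 / 50901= -0.00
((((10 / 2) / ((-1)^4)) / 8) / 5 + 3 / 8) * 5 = 5 / 2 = 2.50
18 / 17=1.06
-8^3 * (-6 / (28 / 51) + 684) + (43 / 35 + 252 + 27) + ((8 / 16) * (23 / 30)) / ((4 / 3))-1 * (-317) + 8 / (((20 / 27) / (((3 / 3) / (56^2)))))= -2697078007 / 7840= -344015.05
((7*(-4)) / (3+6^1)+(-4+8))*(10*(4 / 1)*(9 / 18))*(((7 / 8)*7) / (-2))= -490 / 9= -54.44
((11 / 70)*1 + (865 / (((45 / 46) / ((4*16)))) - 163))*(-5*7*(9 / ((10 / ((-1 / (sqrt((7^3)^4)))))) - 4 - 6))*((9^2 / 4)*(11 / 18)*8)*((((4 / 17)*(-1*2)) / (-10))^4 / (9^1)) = 294436510370352064 / 276360809878125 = 1065.41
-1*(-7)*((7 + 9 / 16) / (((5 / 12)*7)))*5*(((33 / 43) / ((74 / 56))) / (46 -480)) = -11979 / 98642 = -0.12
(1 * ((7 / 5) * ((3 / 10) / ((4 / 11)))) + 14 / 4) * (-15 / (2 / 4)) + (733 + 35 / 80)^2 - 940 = 687169173 / 1280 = 536850.92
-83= -83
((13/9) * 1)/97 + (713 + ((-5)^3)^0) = 623335/873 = 714.01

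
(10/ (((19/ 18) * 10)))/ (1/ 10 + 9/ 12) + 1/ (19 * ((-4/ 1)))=1423/ 1292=1.10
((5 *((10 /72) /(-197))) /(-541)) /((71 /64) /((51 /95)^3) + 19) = 5895600 /23678983814057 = 0.00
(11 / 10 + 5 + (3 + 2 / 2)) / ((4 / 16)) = 202 / 5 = 40.40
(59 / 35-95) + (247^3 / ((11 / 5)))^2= 198696296595367689 / 4235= 46917661533734.99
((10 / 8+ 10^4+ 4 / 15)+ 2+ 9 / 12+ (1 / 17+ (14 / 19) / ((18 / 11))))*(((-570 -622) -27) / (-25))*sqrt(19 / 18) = 88633134052*sqrt(38) / 1090125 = 501200.63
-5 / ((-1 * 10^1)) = 1 / 2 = 0.50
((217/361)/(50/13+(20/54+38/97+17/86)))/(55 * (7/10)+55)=1270770228/949960326689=0.00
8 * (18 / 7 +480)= 27024 / 7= 3860.57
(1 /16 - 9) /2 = -143 /32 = -4.47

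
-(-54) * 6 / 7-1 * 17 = 205 / 7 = 29.29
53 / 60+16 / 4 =293 / 60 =4.88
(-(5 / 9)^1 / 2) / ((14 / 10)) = -0.20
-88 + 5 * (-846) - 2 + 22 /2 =-4309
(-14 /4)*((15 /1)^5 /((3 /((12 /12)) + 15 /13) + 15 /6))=-69103125 /173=-399440.03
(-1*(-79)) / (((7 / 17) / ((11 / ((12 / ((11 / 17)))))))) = 9559 / 84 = 113.80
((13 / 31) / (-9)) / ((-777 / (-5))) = -65 / 216783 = -0.00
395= 395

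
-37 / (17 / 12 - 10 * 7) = 444 / 823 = 0.54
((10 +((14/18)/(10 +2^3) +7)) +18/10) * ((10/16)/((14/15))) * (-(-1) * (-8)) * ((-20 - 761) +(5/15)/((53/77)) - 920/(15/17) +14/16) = 176896262125/961632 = 183954.22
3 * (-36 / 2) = -54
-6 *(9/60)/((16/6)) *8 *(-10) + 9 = 36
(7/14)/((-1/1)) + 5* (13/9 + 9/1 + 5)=1381/18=76.72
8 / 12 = 2 / 3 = 0.67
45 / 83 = 0.54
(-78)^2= 6084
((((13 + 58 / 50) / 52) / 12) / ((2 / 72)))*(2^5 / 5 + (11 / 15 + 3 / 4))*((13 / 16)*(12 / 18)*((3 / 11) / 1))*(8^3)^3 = 15961423872 / 125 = 127691390.98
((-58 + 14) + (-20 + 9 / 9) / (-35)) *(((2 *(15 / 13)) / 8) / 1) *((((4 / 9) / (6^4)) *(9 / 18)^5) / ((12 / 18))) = -13 / 64512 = -0.00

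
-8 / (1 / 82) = -656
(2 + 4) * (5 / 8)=15 / 4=3.75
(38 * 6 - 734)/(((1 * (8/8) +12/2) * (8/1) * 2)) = -253/56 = -4.52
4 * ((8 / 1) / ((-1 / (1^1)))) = -32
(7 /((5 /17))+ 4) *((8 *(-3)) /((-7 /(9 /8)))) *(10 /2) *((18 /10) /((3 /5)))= 11259 /7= 1608.43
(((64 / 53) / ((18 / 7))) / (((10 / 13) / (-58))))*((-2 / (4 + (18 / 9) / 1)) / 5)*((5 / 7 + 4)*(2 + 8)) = 265408 / 2385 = 111.28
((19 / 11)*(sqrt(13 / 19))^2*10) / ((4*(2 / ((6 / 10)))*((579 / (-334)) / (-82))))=89011 / 2123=41.93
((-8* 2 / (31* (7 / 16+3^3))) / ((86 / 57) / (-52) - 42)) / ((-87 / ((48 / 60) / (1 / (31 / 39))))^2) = 4825088 / 201792515941575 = 0.00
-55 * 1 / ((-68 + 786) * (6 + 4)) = -11 / 1436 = -0.01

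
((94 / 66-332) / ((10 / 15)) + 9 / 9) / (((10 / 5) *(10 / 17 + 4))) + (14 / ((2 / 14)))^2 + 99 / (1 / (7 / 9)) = 11013371 / 1144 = 9627.07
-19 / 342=-0.06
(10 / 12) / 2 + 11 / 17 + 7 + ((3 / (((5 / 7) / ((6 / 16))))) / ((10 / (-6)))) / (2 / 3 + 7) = 1862833 / 234600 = 7.94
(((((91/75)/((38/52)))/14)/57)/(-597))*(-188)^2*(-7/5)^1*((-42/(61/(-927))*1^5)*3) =180878504352/547772375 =330.21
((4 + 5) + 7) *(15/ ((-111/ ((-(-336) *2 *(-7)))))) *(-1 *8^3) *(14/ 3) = -899153920/ 37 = -24301457.30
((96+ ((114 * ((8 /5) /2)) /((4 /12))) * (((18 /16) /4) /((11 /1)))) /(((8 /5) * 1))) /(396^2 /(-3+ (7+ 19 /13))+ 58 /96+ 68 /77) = 33784569 /15070170910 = 0.00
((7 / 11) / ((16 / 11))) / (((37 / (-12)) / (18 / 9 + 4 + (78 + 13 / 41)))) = -72597 / 6068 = -11.96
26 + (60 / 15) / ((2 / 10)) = 46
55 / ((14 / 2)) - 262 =-1779 / 7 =-254.14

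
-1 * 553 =-553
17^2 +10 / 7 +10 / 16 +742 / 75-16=1196777 / 4200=284.95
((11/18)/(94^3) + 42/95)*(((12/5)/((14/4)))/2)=627922549/4142537700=0.15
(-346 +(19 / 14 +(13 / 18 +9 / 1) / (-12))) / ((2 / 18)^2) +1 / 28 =-1566973 / 56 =-27981.66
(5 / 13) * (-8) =-40 / 13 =-3.08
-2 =-2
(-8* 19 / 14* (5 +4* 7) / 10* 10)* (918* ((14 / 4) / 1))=-1151172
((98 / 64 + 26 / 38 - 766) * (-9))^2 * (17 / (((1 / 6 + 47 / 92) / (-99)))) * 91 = -987113056175742951 / 92416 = -10681192176416.89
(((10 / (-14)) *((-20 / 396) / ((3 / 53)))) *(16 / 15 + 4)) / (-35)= -4028 / 43659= -0.09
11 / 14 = 0.79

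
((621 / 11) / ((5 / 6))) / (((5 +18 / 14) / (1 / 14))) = 1863 / 2420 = 0.77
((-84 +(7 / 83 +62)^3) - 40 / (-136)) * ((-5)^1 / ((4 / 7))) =-2093159.22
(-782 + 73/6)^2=21335161/36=592643.36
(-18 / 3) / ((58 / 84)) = -252 / 29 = -8.69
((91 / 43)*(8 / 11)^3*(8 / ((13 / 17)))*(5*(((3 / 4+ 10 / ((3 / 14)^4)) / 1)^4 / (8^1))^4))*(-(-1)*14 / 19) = 4035226468307859126978087841023797447038634081806417095870987721690266073333542812803948231270849535365 / 8018447307992847922278910084593902507394072576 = 503242874001992301815040500000000000000000000000000000000.00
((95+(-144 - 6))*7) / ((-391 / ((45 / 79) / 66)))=525 / 61778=0.01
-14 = -14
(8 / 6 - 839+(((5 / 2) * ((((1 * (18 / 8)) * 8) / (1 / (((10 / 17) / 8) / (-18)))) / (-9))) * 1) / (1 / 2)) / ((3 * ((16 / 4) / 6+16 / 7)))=-3588389 / 37944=-94.57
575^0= 1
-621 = -621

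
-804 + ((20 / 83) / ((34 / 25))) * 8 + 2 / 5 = -5659398 / 7055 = -802.18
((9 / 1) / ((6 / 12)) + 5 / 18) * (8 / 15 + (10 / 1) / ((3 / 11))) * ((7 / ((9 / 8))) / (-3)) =-571144 / 405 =-1410.23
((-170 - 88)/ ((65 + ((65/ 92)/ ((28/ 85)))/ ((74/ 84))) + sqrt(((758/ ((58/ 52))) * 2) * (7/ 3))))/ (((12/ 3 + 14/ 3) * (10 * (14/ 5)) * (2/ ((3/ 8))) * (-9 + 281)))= -433652848065/ 12073812985666432 + 840797361 * sqrt(6001086)/ 68669811355977832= -0.00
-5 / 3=-1.67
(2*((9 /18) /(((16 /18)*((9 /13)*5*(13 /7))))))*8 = 7 /5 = 1.40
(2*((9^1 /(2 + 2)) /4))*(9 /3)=27 /8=3.38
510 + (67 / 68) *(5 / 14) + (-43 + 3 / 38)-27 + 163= 10914857 / 18088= 603.43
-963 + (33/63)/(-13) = -262910/273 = -963.04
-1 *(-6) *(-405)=-2430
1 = 1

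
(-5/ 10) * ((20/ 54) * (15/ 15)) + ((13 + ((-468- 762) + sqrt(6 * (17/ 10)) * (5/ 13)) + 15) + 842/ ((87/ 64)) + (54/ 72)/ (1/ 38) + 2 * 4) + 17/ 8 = -3408605/ 6264 + sqrt(255)/ 13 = -542.93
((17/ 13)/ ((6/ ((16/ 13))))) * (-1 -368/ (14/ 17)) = -142120/ 1183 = -120.14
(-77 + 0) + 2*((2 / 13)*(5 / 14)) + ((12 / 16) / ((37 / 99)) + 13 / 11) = -73.70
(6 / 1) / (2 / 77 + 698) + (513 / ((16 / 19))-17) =42439141 / 71664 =592.20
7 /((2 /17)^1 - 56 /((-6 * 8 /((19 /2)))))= 1428 /2285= 0.62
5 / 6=0.83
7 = 7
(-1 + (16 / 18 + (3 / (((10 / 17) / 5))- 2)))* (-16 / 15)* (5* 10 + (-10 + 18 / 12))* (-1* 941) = 131525452 / 135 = 974262.61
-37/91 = -0.41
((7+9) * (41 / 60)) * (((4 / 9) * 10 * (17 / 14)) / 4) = 2788 / 189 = 14.75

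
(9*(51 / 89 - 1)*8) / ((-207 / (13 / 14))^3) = 83486 / 30085182729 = 0.00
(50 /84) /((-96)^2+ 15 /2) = 25 /387387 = 0.00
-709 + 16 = -693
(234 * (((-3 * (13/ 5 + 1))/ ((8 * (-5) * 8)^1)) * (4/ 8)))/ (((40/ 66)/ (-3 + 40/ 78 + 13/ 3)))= 24057/ 2000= 12.03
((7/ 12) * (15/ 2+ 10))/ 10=49/ 48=1.02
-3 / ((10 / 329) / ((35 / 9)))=-2303 / 6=-383.83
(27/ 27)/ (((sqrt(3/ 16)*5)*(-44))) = -sqrt(3)/ 165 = -0.01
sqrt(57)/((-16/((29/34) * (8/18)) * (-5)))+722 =29 * sqrt(57)/6120+722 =722.04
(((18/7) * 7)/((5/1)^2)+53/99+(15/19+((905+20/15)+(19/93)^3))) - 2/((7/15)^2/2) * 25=92506847785766/205935500925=449.20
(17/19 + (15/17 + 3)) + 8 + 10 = 7357/323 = 22.78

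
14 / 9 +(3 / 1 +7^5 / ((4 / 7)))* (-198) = -104835923 / 18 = -5824217.94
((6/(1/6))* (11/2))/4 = 99/2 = 49.50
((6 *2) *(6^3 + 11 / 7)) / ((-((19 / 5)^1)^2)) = -456900 / 2527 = -180.81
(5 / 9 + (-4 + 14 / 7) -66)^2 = 368449 / 81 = 4548.75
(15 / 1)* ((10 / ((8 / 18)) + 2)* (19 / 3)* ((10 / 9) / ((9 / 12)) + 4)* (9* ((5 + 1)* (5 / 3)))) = 3444700 / 3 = 1148233.33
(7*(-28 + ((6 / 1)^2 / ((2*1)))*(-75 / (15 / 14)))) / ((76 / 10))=-22540 / 19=-1186.32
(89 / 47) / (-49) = -89 / 2303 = -0.04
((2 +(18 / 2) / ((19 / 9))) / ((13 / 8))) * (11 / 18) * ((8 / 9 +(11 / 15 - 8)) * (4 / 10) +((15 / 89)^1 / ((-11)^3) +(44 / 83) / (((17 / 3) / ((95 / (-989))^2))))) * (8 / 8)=-202063942968016276 / 33637575150102825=-6.01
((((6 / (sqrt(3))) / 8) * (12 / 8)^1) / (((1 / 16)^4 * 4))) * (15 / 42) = 15360 * sqrt(3) / 7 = 3800.61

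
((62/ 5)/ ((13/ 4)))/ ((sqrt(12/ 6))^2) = 124/ 65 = 1.91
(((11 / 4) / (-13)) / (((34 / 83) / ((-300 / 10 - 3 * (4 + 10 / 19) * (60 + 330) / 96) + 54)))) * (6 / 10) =12974643 / 1343680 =9.66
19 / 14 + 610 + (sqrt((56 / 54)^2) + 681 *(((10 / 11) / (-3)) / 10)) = 2460529 / 4158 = 591.76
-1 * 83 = -83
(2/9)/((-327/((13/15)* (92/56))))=-299/309015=-0.00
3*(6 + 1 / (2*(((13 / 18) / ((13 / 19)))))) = 369 / 19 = 19.42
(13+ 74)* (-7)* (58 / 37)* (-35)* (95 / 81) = 39148550 / 999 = 39187.74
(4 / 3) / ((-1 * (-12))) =1 / 9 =0.11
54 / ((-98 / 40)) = -1080 / 49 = -22.04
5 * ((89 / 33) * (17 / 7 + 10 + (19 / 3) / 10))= 244127 / 1386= 176.14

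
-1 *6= -6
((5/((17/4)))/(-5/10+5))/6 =20/459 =0.04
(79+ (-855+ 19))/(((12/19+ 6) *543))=-14383/68418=-0.21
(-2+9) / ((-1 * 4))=-1.75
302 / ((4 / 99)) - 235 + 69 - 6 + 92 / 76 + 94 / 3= 836195 / 114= 7335.04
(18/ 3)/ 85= 6/ 85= 0.07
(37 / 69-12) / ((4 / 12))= -791 / 23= -34.39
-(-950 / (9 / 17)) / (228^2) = 425 / 12312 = 0.03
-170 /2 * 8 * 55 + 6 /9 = -112198 /3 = -37399.33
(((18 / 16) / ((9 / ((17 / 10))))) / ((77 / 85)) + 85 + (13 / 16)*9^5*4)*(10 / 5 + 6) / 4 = 383988.97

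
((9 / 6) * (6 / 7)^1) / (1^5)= 9 / 7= 1.29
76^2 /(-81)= -5776 /81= -71.31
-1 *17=-17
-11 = -11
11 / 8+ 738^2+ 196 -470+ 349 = 4357763 / 8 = 544720.38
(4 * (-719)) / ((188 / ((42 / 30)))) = -5033 / 235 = -21.42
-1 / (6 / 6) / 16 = -1 / 16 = -0.06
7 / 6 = 1.17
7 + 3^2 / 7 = 58 / 7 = 8.29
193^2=37249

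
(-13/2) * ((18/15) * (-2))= 78/5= 15.60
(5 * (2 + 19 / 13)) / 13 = 225 / 169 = 1.33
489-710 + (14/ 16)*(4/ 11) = -4855/ 22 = -220.68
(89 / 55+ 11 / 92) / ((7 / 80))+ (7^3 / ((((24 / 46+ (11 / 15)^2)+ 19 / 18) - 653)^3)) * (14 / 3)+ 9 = 578740959867359560715847 / 20053421887280145184667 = 28.86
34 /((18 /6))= 34 /3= 11.33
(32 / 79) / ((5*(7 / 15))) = 96 / 553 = 0.17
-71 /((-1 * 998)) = 71 /998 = 0.07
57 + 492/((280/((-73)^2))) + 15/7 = 659607/70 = 9422.96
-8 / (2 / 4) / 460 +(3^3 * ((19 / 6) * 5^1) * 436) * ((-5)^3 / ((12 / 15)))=-6698390633 / 230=-29123437.53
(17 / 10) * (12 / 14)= 51 / 35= 1.46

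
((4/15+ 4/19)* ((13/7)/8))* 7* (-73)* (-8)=129064/285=452.86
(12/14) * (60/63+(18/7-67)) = -2666/49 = -54.41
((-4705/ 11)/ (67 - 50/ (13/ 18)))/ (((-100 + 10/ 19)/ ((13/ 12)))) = -3021551/ 1446984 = -2.09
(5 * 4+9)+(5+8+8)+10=60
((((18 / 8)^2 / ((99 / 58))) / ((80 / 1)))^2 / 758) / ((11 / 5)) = 68121 / 82648924160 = 0.00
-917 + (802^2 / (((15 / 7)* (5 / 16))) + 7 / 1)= 71970598 / 75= 959607.97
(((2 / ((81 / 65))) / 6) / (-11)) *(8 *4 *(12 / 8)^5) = -65 / 11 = -5.91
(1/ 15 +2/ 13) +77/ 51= 1912/ 1105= 1.73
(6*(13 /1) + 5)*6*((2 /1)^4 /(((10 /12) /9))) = 430272 /5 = 86054.40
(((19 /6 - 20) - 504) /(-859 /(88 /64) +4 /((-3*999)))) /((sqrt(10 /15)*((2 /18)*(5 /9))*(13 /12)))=1668954375*sqrt(6) /267740564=15.27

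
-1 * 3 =-3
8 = 8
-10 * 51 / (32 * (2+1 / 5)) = -1275 / 176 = -7.24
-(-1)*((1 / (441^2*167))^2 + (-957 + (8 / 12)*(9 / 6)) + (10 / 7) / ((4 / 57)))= -1973910250299035851 / 2109683449437858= -935.64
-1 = -1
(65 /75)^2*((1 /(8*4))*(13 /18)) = 2197 /129600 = 0.02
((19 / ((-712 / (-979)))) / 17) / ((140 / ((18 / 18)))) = 0.01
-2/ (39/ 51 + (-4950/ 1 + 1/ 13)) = 221/ 546882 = 0.00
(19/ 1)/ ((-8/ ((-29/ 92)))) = 0.75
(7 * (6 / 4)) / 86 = 21 / 172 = 0.12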